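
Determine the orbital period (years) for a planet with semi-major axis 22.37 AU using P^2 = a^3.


P = a^(3/2) = 22.37^1.5 = 105.8032

105.8032 years


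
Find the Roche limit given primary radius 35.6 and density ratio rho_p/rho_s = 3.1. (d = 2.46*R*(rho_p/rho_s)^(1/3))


d_Roche = 2.46 * 35.6 * 3.1^(1/3) = 127.6945

127.6945


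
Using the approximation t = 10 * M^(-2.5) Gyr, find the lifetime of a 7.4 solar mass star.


t = 10 * M^(-2.5) = 10 * 7.4^(-2.5) = 0.0671

0.0671 Gyr


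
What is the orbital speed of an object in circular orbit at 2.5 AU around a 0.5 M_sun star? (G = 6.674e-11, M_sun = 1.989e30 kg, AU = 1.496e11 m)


v = sqrt(GM/r) = sqrt(6.674e-11 * 9.945e+29 / 3.740e+11) = 13321.7014

13321.7014 m/s


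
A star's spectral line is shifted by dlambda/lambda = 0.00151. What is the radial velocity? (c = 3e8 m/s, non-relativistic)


v = (dlambda/lambda) * c = 0.00151 * 3e8 = 453000.0

453000.0 m/s


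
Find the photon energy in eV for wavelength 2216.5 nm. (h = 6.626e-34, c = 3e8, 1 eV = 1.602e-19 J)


E = hc/lambda = 6.626e-34 * 3e8 / 2.217e-06 = 8.968e-20 J = 0.5598 eV

0.5598 eV


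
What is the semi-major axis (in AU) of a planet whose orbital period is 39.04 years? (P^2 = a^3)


a = P^(2/3) = 39.04^(2/3) = 11.5082

11.5082 AU


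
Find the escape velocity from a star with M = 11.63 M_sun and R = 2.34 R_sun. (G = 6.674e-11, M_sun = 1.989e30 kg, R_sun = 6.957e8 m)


M = 11.63 * 1.989e30 kg = 2.313207e+31 kg; R = 2.34 * 6.957e8 m = 1.627938e+09 m. v_esc = sqrt(2GM/R) = sqrt(2 * 6.674e-11 * 2.313207e+31 / 1.627938e+09) = 1.377e+06

1.377e+06 m/s


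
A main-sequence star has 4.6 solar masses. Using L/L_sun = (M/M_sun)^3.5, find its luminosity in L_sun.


L/L_sun = (M/M_sun)^3.5 = 4.6^3.5 = 208.7625

208.7625 L_sun


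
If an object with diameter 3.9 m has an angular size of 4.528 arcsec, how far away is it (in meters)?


D = size / theta_rad, theta_rad = 4.528 * pi/(180*3600) = 2.195e-05, D = 177657.4082

177657.4082 m


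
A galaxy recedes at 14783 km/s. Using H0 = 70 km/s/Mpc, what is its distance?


d = v / H0 = 14783 / 70 = 211.1857

211.1857 Mpc


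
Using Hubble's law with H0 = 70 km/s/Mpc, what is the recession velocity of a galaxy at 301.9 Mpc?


v = H0 * d = 70 * 301.9 = 21133.0

21133.0 km/s


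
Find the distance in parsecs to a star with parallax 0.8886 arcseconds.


d = 1/p = 1/0.8886 = 1.1254

1.1254 pc


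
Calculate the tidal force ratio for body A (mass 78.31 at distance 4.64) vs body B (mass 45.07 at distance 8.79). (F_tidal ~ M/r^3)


Ratio = (M1/r1^3) / (M2/r2^3) = (78.31/4.64^3) / (45.07/8.79^3) = 11.8125

11.8125


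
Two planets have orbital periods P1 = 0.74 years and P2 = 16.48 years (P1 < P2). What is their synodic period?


1/P_syn = |1/P1 - 1/P2| = |1/0.74 - 1/16.48| => P_syn = 0.7748

0.7748 years


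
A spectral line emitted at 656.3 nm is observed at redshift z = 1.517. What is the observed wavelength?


lam_obs = lam_emit * (1 + z) = 656.3 * (1 + 1.517) = 1651.9071

1651.9071 nm


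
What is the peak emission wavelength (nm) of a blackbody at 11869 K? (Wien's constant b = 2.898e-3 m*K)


lam_max = b / T = 2.898e-3 / 11869 = 2.442e-07 m = 244.1655 nm

244.1655 nm


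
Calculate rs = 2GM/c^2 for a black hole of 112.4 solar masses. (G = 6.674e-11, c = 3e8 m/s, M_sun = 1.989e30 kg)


M = 112.4 * 1.989e30 kg = 2.235636e+32 kg. rs = 2GM/c^2 = 2 * 6.674e-11 * 2.235636e+32 / (3e8)^2 = 331569.6592

331569.6592 m


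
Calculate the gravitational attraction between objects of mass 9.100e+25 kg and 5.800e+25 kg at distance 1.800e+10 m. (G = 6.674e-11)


F = G*m1*m2/r^2 = 6.674e-11 * 9.100e+25 * 5.800e+25 / (1.800e+10)^2 = 6.674e-11 * 5.278e+51 / 3.240e+20 = 1.087e+21

1.087e+21 N


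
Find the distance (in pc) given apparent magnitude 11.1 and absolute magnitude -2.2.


d = 10^((m - M + 5)/5) = 10^((11.1 - -2.2 + 5)/5) = 4570.8819

4570.8819 pc


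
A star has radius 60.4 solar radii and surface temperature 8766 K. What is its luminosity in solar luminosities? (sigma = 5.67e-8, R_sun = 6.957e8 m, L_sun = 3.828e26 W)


R = 60.4 * 6.957e8 m = 4.202028e+10 m. L = 4*pi*R^2*sigma*T^4 = 4*pi*(4.202028e+10)^2 * 5.67e-8 * 8766^4 = 7.428765889e+30 W. L/L_sun = 7.428765889e+30 / 3.828e26 = 19406.3895

19406.3895 L_sun


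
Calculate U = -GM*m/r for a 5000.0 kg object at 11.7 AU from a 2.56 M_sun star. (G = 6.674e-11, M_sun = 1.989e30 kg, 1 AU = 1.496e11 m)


M = 2.56 * 1.989e30 kg = 5.09184e+30 kg; r = 11.7 AU * 1.496e11 m/AU = 1.75032e+12 m. U = -GM*m/r = -(6.674e-11 * 5.09184e+30 * 5000.0) / 1.75032e+12 = -9.708e+11

-9.708e+11 J


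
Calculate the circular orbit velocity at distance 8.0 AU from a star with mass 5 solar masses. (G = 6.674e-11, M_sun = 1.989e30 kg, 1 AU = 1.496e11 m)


v = sqrt(GM/r) = sqrt(6.674e-11 * 9.945e+30 / 1.197e+12) = 23549.6634

23549.6634 m/s


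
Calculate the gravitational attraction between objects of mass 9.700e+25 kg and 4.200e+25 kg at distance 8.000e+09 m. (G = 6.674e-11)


F = G*m1*m2/r^2 = 6.674e-11 * 9.700e+25 * 4.200e+25 / (8.000e+09)^2 = 6.674e-11 * 4.074e+51 / 6.400e+19 = 4.248e+21

4.248e+21 N


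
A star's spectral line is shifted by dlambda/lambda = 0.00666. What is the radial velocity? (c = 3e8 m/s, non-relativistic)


v = (dlambda/lambda) * c = 0.00666 * 3e8 = 1.998e+06

1.998e+06 m/s


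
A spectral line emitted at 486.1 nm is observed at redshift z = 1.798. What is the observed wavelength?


lam_obs = lam_emit * (1 + z) = 486.1 * (1 + 1.798) = 1360.1078

1360.1078 nm


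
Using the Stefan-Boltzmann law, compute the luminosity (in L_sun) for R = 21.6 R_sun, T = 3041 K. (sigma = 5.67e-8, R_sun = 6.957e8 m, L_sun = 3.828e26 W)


R = 21.6 * 6.957e8 m = 1.502712e+10 m. L = 4*pi*R^2*sigma*T^4 = 4*pi*(1.502712e+10)^2 * 5.67e-8 * 3041^4 = 1.375973635e+28 W. L/L_sun = 1.375973635e+28 / 3.828e26 = 35.945

35.945 L_sun


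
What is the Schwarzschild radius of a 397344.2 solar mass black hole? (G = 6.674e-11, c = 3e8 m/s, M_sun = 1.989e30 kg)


M = 397344.2 * 1.989e30 kg = 7.903176138e+35 kg. rs = 2GM/c^2 = 2 * 6.674e-11 * 7.903176138e+35 / (3e8)^2 = 1.172e+09

1.172e+09 m


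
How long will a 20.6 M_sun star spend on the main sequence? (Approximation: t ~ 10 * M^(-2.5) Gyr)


t = 10 * M^(-2.5) = 10 * 20.6^(-2.5) = 0.0052

0.0052 Gyr


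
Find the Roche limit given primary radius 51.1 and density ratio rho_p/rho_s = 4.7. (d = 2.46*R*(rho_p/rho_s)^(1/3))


d_Roche = 2.46 * 51.1 * 4.7^(1/3) = 210.5662

210.5662


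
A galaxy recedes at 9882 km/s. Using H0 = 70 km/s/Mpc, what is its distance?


d = v / H0 = 9882 / 70 = 141.1714

141.1714 Mpc


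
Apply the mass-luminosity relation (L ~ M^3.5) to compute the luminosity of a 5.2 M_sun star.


L/L_sun = (M/M_sun)^3.5 = 5.2^3.5 = 320.6356

320.6356 L_sun


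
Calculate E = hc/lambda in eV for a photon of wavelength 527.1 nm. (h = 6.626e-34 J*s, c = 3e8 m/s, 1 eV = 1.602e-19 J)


E = hc/lambda = 6.626e-34 * 3e8 / 5.271e-07 = 3.771e-19 J = 2.3541 eV

2.3541 eV


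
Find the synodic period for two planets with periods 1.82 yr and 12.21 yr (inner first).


1/P_syn = |1/P1 - 1/P2| = |1/1.82 - 1/12.21| => P_syn = 2.1388

2.1388 years


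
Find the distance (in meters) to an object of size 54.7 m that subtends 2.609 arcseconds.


D = size / theta_rad, theta_rad = 2.609 * pi/(180*3600) = 1.265e-05, D = 4.325e+06

4.325e+06 m


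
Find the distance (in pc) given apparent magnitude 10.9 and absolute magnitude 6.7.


d = 10^((m - M + 5)/5) = 10^((10.9 - 6.7 + 5)/5) = 69.1831

69.1831 pc


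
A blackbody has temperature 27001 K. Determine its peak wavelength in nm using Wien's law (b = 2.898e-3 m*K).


lam_max = b / T = 2.898e-3 / 27001 = 1.073e-07 m = 107.3294 nm

107.3294 nm


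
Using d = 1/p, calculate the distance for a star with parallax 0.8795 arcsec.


d = 1/p = 1/0.8795 = 1.137

1.137 pc


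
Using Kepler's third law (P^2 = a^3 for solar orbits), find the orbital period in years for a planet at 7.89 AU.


P = a^(3/2) = 7.89^1.5 = 22.1623

22.1623 years


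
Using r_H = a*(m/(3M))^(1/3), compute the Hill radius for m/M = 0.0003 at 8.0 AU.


r_H = a * (m/3M)^(1/3) = 8.0 * (0.0003/3)^(1/3) = 0.3713

0.3713 AU


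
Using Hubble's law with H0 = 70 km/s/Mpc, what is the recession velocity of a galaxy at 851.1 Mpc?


v = H0 * d = 70 * 851.1 = 59577.0

59577.0 km/s


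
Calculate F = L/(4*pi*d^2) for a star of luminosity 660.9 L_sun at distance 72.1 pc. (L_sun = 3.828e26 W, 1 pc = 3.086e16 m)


F = L / (4*pi*d^2) = 2.530e+29 / (4*pi*(2.225e+18)^2) = 4.067e-09

4.067e-09 W/m^2


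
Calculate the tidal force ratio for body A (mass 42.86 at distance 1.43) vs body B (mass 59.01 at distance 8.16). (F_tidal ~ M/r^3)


Ratio = (M1/r1^3) / (M2/r2^3) = (42.86/1.43^3) / (59.01/8.16^3) = 134.955

134.955


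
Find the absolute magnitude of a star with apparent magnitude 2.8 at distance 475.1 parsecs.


M = m - 5*log10(d) + 5 = 2.8 - 5*log10(475.1) + 5 = -5.5839

-5.5839


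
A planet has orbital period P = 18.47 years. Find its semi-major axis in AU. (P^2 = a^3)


a = P^(2/3) = 18.47^(2/3) = 6.9873

6.9873 AU


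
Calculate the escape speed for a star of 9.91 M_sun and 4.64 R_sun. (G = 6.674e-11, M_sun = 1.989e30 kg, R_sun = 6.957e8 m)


M = 9.91 * 1.989e30 kg = 1.971099e+31 kg; R = 4.64 * 6.957e8 m = 3.228048e+09 m. v_esc = sqrt(2GM/R) = sqrt(2 * 6.674e-11 * 1.971099e+31 / 3.228048e+09) = 902801.612

902801.612 m/s


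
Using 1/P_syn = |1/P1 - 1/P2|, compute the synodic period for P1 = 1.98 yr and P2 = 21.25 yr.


1/P_syn = |1/P1 - 1/P2| = |1/1.98 - 1/21.25| => P_syn = 2.1834

2.1834 years


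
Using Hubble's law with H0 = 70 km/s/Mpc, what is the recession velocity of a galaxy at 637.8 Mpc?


v = H0 * d = 70 * 637.8 = 44646.0

44646.0 km/s


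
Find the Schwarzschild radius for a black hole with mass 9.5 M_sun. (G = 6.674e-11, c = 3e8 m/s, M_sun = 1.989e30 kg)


M = 9.5 * 1.989e30 kg = 1.88955e+31 kg. rs = 2GM/c^2 = 2 * 6.674e-11 * 1.88955e+31 / (3e8)^2 = 28024.126

28024.126 m


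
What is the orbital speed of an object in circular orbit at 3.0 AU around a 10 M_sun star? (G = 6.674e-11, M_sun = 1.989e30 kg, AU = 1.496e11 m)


v = sqrt(GM/r) = sqrt(6.674e-11 * 1.989e+31 / 4.488e+11) = 54385.6181

54385.6181 m/s


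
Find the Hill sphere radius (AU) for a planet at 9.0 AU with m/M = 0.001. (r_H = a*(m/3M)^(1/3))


r_H = a * (m/3M)^(1/3) = 9.0 * (0.001/3)^(1/3) = 0.624

0.624 AU


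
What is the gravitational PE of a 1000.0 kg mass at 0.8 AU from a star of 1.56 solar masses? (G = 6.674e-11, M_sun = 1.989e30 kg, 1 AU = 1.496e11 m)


M = 1.56 * 1.989e30 kg = 3.10284e+30 kg; r = 0.8 AU * 1.496e11 m/AU = 1.1968e+11 m. U = -GM*m/r = -(6.674e-11 * 3.10284e+30 * 1000.0) / 1.1968e+11 = -1.730e+12

-1.730e+12 J


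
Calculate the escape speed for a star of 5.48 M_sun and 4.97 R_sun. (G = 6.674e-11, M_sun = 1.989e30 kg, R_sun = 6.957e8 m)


M = 5.48 * 1.989e30 kg = 1.089972e+31 kg; R = 4.97 * 6.957e8 m = 3.457629e+09 m. v_esc = sqrt(2GM/R) = sqrt(2 * 6.674e-11 * 1.089972e+31 / 3.457629e+09) = 648674.1236

648674.1236 m/s


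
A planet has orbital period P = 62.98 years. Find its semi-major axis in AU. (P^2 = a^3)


a = P^(2/3) = 62.98^(2/3) = 15.8295

15.8295 AU


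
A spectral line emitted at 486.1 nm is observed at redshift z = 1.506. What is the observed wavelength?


lam_obs = lam_emit * (1 + z) = 486.1 * (1 + 1.506) = 1218.1666

1218.1666 nm


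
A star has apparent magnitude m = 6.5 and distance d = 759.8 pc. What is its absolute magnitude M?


M = m - 5*log10(d) + 5 = 6.5 - 5*log10(759.8) + 5 = -2.9035

-2.9035


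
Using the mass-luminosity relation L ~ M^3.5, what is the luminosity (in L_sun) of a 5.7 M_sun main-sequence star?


L/L_sun = (M/M_sun)^3.5 = 5.7^3.5 = 442.1422

442.1422 L_sun


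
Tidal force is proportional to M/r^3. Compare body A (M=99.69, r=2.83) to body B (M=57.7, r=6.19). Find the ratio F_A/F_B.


Ratio = (M1/r1^3) / (M2/r2^3) = (99.69/2.83^3) / (57.7/6.19^3) = 18.0796

18.0796


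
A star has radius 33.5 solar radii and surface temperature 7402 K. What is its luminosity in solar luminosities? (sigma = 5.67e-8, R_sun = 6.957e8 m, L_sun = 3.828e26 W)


R = 33.5 * 6.957e8 m = 2.330595e+10 m. L = 4*pi*R^2*sigma*T^4 = 4*pi*(2.330595e+10)^2 * 5.67e-8 * 7402^4 = 1.161777247e+30 W. L/L_sun = 1.161777247e+30 / 3.828e26 = 3034.9458

3034.9458 L_sun


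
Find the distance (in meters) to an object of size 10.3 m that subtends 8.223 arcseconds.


D = size / theta_rad, theta_rad = 8.223 * pi/(180*3600) = 3.987e-05, D = 258364.0404

258364.0404 m


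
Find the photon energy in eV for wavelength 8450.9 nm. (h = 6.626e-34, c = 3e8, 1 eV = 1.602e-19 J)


E = hc/lambda = 6.626e-34 * 3e8 / 8.451e-06 = 2.352e-20 J = 0.1468 eV

0.1468 eV


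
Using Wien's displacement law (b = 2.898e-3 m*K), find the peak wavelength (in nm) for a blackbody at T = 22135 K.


lam_max = b / T = 2.898e-3 / 22135 = 1.309e-07 m = 130.9239 nm

130.9239 nm


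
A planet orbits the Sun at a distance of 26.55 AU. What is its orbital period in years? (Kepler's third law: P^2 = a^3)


P = a^(3/2) = 26.55^1.5 = 136.8034

136.8034 years


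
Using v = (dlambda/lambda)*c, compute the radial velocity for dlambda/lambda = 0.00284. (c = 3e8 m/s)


v = (dlambda/lambda) * c = 0.00284 * 3e8 = 852000.0

852000.0 m/s


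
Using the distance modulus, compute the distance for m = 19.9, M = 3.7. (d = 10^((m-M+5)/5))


d = 10^((m - M + 5)/5) = 10^((19.9 - 3.7 + 5)/5) = 17378.0083

17378.0083 pc


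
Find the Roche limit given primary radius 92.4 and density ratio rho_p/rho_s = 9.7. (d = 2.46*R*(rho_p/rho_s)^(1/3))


d_Roche = 2.46 * 92.4 * 9.7^(1/3) = 484.7647

484.7647


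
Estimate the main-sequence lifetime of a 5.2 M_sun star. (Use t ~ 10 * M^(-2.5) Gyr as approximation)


t = 10 * M^(-2.5) = 10 * 5.2^(-2.5) = 0.1622

0.1622 Gyr


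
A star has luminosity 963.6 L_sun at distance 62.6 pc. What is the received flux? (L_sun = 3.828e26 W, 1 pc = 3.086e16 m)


F = L / (4*pi*d^2) = 3.689e+29 / (4*pi*(1.932e+18)^2) = 7.865e-09

7.865e-09 W/m^2


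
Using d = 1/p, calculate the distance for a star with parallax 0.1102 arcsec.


d = 1/p = 1/0.1102 = 9.0744

9.0744 pc


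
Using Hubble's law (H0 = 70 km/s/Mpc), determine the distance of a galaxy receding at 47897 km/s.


d = v / H0 = 47897 / 70 = 684.2429

684.2429 Mpc


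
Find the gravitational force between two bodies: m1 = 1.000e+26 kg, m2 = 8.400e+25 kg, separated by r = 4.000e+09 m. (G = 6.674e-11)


F = G*m1*m2/r^2 = 6.674e-11 * 1.000e+26 * 8.400e+25 / (4.000e+09)^2 = 6.674e-11 * 8.400e+51 / 1.600e+19 = 3.504e+22

3.504e+22 N


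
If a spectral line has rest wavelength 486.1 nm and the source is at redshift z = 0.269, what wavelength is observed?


lam_obs = lam_emit * (1 + z) = 486.1 * (1 + 0.269) = 616.8609

616.8609 nm


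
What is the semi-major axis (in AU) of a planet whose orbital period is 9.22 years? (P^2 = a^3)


a = P^(2/3) = 9.22^(2/3) = 4.397

4.397 AU


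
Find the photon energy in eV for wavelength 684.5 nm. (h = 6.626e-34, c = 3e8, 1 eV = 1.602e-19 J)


E = hc/lambda = 6.626e-34 * 3e8 / 6.845e-07 = 2.904e-19 J = 1.8127 eV

1.8127 eV


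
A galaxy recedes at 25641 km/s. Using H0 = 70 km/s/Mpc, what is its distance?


d = v / H0 = 25641 / 70 = 366.3

366.3 Mpc


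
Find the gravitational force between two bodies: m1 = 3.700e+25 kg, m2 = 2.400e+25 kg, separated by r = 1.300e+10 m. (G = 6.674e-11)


F = G*m1*m2/r^2 = 6.674e-11 * 3.700e+25 * 2.400e+25 / (1.300e+10)^2 = 6.674e-11 * 8.880e+50 / 1.690e+20 = 3.507e+20

3.507e+20 N


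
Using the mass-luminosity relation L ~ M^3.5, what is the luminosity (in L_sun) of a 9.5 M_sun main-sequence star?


L/L_sun = (M/M_sun)^3.5 = 9.5^3.5 = 2642.6072

2642.6072 L_sun


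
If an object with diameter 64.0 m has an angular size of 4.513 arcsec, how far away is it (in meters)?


D = size / theta_rad, theta_rad = 4.513 * pi/(180*3600) = 2.188e-05, D = 2.925e+06

2.925e+06 m


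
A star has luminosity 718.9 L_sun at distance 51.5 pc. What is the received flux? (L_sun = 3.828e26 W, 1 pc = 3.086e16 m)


F = L / (4*pi*d^2) = 2.752e+29 / (4*pi*(1.589e+18)^2) = 8.670e-09

8.670e-09 W/m^2


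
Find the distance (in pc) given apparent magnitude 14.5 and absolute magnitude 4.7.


d = 10^((m - M + 5)/5) = 10^((14.5 - 4.7 + 5)/5) = 912.0108

912.0108 pc


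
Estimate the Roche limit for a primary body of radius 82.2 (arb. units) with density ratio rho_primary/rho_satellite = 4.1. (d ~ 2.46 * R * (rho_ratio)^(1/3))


d_Roche = 2.46 * 82.2 * 4.1^(1/3) = 323.6445

323.6445


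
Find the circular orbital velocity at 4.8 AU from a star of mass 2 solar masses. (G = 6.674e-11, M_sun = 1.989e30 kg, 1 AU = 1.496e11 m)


v = sqrt(GM/r) = sqrt(6.674e-11 * 3.978e+30 / 7.181e+11) = 19228.2197

19228.2197 m/s


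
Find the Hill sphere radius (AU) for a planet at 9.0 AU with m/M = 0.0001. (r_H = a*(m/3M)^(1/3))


r_H = a * (m/3M)^(1/3) = 9.0 * (0.0001/3)^(1/3) = 0.2896

0.2896 AU


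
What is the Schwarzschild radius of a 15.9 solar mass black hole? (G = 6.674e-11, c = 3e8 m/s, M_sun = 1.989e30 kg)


M = 15.9 * 1.989e30 kg = 3.16251e+31 kg. rs = 2GM/c^2 = 2 * 6.674e-11 * 3.16251e+31 / (3e8)^2 = 46903.5372

46903.5372 m


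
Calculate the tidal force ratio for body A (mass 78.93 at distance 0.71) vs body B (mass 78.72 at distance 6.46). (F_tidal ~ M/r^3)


Ratio = (M1/r1^3) / (M2/r2^3) = (78.93/0.71^3) / (78.72/6.46^3) = 755.2305

755.2305


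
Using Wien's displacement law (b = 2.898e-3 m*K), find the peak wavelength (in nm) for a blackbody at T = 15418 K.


lam_max = b / T = 2.898e-3 / 15418 = 1.880e-07 m = 187.9621 nm

187.9621 nm


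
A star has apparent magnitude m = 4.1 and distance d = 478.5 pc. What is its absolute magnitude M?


M = m - 5*log10(d) + 5 = 4.1 - 5*log10(478.5) + 5 = -4.2994

-4.2994


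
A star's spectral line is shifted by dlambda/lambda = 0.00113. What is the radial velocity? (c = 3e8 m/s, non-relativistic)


v = (dlambda/lambda) * c = 0.00113 * 3e8 = 339000.0

339000.0 m/s


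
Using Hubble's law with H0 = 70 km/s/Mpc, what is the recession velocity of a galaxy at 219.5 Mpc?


v = H0 * d = 70 * 219.5 = 15365.0

15365.0 km/s


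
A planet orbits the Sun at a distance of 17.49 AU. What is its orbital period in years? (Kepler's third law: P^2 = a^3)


P = a^(3/2) = 17.49^1.5 = 73.145

73.145 years


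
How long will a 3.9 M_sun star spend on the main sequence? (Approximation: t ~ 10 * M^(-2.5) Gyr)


t = 10 * M^(-2.5) = 10 * 3.9^(-2.5) = 0.3329

0.3329 Gyr


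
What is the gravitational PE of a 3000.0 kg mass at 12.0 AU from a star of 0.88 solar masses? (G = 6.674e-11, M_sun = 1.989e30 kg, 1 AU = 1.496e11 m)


M = 0.88 * 1.989e30 kg = 1.75032e+30 kg; r = 12.0 AU * 1.496e11 m/AU = 1.7952e+12 m. U = -GM*m/r = -(6.674e-11 * 1.75032e+30 * 3000.0) / 1.7952e+12 = -1.952e+11

-1.952e+11 J


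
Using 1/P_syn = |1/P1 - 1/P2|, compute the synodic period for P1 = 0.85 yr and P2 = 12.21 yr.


1/P_syn = |1/P1 - 1/P2| = |1/0.85 - 1/12.21| => P_syn = 0.9136

0.9136 years


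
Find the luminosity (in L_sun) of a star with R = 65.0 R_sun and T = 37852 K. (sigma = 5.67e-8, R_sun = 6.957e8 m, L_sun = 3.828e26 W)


R = 65.0 * 6.957e8 m = 4.52205e+10 m. L = 4*pi*R^2*sigma*T^4 = 4*pi*(4.52205e+10)^2 * 5.67e-8 * 37852^4 = 2.9910176e+33 W. L/L_sun = 2.9910176e+33 / 3.828e26 = 7.814e+06

7.814e+06 L_sun


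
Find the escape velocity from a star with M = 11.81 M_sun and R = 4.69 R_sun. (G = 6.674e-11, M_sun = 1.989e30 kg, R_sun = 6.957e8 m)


M = 11.81 * 1.989e30 kg = 2.349009e+31 kg; R = 4.69 * 6.957e8 m = 3.262833e+09 m. v_esc = sqrt(2GM/R) = sqrt(2 * 6.674e-11 * 2.349009e+31 / 3.262833e+09) = 980286.4876

980286.4876 m/s


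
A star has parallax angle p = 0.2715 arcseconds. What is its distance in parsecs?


d = 1/p = 1/0.2715 = 3.6832

3.6832 pc


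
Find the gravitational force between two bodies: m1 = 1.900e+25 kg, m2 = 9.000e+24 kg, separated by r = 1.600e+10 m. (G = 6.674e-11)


F = G*m1*m2/r^2 = 6.674e-11 * 1.900e+25 * 9.000e+24 / (1.600e+10)^2 = 6.674e-11 * 1.710e+50 / 2.560e+20 = 4.458e+19

4.458e+19 N


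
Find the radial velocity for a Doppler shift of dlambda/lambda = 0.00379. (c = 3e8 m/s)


v = (dlambda/lambda) * c = 0.00379 * 3e8 = 1.137e+06

1.137e+06 m/s


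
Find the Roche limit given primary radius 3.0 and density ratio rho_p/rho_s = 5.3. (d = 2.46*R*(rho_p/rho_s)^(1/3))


d_Roche = 2.46 * 3.0 * 5.3^(1/3) = 12.8671

12.8671


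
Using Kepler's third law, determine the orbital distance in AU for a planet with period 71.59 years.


a = P^(2/3) = 71.59^(2/3) = 17.2412

17.2412 AU


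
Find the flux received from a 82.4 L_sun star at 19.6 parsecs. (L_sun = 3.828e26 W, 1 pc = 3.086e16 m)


F = L / (4*pi*d^2) = 3.154e+28 / (4*pi*(6.049e+17)^2) = 6.861e-09

6.861e-09 W/m^2


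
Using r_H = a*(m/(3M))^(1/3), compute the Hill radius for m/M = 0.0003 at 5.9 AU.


r_H = a * (m/3M)^(1/3) = 5.9 * (0.0003/3)^(1/3) = 0.2739

0.2739 AU


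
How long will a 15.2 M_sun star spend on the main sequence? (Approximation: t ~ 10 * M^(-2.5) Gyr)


t = 10 * M^(-2.5) = 10 * 15.2^(-2.5) = 0.0111

0.0111 Gyr


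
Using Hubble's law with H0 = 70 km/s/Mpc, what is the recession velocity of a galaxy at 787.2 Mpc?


v = H0 * d = 70 * 787.2 = 55104.0

55104.0 km/s


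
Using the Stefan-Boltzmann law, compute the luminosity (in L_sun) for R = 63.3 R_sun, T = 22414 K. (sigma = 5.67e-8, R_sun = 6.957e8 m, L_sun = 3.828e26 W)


R = 63.3 * 6.957e8 m = 4.403781e+10 m. L = 4*pi*R^2*sigma*T^4 = 4*pi*(4.403781e+10)^2 * 5.67e-8 * 22414^4 = 3.487561061e+32 W. L/L_sun = 3.487561061e+32 / 3.828e26 = 911066.1079

911066.1079 L_sun


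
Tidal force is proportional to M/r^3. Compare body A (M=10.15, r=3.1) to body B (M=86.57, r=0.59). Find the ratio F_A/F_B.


Ratio = (M1/r1^3) / (M2/r2^3) = (10.15/3.1^3) / (86.57/0.59^3) = 8.083e-04

8.083e-04


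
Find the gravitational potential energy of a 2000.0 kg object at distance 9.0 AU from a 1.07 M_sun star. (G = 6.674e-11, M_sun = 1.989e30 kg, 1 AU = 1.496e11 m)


M = 1.07 * 1.989e30 kg = 2.12823e+30 kg; r = 9.0 AU * 1.496e11 m/AU = 1.3464e+12 m. U = -GM*m/r = -(6.674e-11 * 2.12823e+30 * 2000.0) / 1.3464e+12 = -2.110e+11

-2.110e+11 J


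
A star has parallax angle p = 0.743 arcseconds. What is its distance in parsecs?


d = 1/p = 1/0.743 = 1.3459

1.3459 pc


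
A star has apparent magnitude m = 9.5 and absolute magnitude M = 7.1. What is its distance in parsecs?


d = 10^((m - M + 5)/5) = 10^((9.5 - 7.1 + 5)/5) = 30.1995

30.1995 pc


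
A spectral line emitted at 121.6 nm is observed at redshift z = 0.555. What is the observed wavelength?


lam_obs = lam_emit * (1 + z) = 121.6 * (1 + 0.555) = 189.088

189.088 nm


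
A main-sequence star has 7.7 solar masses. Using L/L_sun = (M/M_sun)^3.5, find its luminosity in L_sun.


L/L_sun = (M/M_sun)^3.5 = 7.7^3.5 = 1266.8277

1266.8277 L_sun


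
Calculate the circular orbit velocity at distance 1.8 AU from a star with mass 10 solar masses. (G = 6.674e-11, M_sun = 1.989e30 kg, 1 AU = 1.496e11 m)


v = sqrt(GM/r) = sqrt(6.674e-11 * 1.989e+31 / 2.693e+11) = 70211.531

70211.531 m/s


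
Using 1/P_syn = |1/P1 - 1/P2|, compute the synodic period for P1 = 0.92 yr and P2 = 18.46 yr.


1/P_syn = |1/P1 - 1/P2| = |1/0.92 - 1/18.46| => P_syn = 0.9683

0.9683 years


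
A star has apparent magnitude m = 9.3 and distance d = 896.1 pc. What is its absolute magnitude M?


M = m - 5*log10(d) + 5 = 9.3 - 5*log10(896.1) + 5 = -0.4618

-0.4618


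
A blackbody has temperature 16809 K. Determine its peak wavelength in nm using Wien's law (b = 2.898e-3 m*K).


lam_max = b / T = 2.898e-3 / 16809 = 1.724e-07 m = 172.4076 nm

172.4076 nm


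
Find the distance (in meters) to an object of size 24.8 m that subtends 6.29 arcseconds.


D = size / theta_rad, theta_rad = 6.29 * pi/(180*3600) = 3.049e-05, D = 813253.9261

813253.9261 m


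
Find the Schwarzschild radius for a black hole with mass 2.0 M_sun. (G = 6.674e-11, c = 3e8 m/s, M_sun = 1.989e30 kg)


M = 2.0 * 1.989e30 kg = 3.978e+30 kg. rs = 2GM/c^2 = 2 * 6.674e-11 * 3.978e+30 / (3e8)^2 = 5899.816

5899.816 m


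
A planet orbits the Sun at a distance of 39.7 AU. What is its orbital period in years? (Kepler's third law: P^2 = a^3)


P = a^(3/2) = 39.7^1.5 = 250.1415

250.1415 years


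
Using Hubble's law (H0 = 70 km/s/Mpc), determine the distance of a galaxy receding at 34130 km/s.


d = v / H0 = 34130 / 70 = 487.5714

487.5714 Mpc


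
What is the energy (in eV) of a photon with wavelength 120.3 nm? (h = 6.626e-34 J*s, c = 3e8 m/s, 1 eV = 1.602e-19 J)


E = hc/lambda = 6.626e-34 * 3e8 / 1.203e-07 = 1.652e-18 J = 10.3144 eV

10.3144 eV


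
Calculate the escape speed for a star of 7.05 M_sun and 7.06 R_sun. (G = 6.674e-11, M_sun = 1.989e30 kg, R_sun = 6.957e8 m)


M = 7.05 * 1.989e30 kg = 1.402245e+31 kg; R = 7.06 * 6.957e8 m = 4.911642e+09 m. v_esc = sqrt(2GM/R) = sqrt(2 * 6.674e-11 * 1.402245e+31 / 4.911642e+09) = 617314.8108

617314.8108 m/s


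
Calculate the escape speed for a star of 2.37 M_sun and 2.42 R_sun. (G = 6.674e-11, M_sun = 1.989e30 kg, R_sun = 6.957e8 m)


M = 2.37 * 1.989e30 kg = 4.71393e+30 kg; R = 2.42 * 6.957e8 m = 1.683594e+09 m. v_esc = sqrt(2GM/R) = sqrt(2 * 6.674e-11 * 4.71393e+30 / 1.683594e+09) = 611337.4187

611337.4187 m/s


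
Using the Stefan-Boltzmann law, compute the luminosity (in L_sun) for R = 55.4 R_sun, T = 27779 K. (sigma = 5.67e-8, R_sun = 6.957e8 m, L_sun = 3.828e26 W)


R = 55.4 * 6.957e8 m = 3.854178e+10 m. L = 4*pi*R^2*sigma*T^4 = 4*pi*(3.854178e+10)^2 * 5.67e-8 * 27779^4 = 6.302645642e+32 W. L/L_sun = 6.302645642e+32 / 3.828e26 = 1.646e+06

1.646e+06 L_sun


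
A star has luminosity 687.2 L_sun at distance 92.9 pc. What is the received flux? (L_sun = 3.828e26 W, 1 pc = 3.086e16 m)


F = L / (4*pi*d^2) = 2.631e+29 / (4*pi*(2.867e+18)^2) = 2.547e-09

2.547e-09 W/m^2


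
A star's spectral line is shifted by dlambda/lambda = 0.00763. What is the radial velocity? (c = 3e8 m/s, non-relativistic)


v = (dlambda/lambda) * c = 0.00763 * 3e8 = 2.289e+06

2.289e+06 m/s


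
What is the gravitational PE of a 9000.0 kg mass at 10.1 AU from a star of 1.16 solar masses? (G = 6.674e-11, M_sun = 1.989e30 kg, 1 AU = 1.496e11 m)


M = 1.16 * 1.989e30 kg = 2.30724e+30 kg; r = 10.1 AU * 1.496e11 m/AU = 1.51096e+12 m. U = -GM*m/r = -(6.674e-11 * 2.30724e+30 * 9000.0) / 1.51096e+12 = -9.172e+11

-9.172e+11 J


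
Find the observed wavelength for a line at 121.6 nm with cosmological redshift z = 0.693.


lam_obs = lam_emit * (1 + z) = 121.6 * (1 + 0.693) = 205.8688

205.8688 nm


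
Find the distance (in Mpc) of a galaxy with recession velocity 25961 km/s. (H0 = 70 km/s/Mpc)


d = v / H0 = 25961 / 70 = 370.8714

370.8714 Mpc


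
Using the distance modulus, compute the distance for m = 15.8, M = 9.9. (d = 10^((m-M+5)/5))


d = 10^((m - M + 5)/5) = 10^((15.8 - 9.9 + 5)/5) = 151.3561

151.3561 pc


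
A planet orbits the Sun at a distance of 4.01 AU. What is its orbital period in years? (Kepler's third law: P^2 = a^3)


P = a^(3/2) = 4.01^1.5 = 8.03

8.03 years


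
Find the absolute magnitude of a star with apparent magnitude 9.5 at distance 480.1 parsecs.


M = m - 5*log10(d) + 5 = 9.5 - 5*log10(480.1) + 5 = 1.0933

1.0933


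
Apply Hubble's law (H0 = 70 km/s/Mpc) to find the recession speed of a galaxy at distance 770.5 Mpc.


v = H0 * d = 70 * 770.5 = 53935.0

53935.0 km/s


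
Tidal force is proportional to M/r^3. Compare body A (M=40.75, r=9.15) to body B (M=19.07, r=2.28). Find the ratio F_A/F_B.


Ratio = (M1/r1^3) / (M2/r2^3) = (40.75/9.15^3) / (19.07/2.28^3) = 0.0331

0.0331


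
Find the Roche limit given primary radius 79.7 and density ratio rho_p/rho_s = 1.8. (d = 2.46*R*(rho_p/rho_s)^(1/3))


d_Roche = 2.46 * 79.7 * 1.8^(1/3) = 238.4977

238.4977


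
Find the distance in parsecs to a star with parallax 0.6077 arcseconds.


d = 1/p = 1/0.6077 = 1.6455

1.6455 pc


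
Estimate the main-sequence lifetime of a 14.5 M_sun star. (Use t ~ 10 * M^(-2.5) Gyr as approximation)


t = 10 * M^(-2.5) = 10 * 14.5^(-2.5) = 0.0125

0.0125 Gyr


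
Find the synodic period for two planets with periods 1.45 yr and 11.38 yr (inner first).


1/P_syn = |1/P1 - 1/P2| = |1/1.45 - 1/11.38| => P_syn = 1.6617

1.6617 years


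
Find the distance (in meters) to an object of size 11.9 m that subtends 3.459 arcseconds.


D = size / theta_rad, theta_rad = 3.459 * pi/(180*3600) = 1.677e-05, D = 709612.9501

709612.9501 m


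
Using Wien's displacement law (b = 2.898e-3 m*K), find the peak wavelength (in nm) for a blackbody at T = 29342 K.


lam_max = b / T = 2.898e-3 / 29342 = 9.877e-08 m = 98.7663 nm

98.7663 nm


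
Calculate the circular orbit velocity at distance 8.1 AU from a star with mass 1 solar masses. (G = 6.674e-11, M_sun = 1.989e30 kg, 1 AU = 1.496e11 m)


v = sqrt(GM/r) = sqrt(6.674e-11 * 1.989e+30 / 1.212e+12) = 10466.5171

10466.5171 m/s


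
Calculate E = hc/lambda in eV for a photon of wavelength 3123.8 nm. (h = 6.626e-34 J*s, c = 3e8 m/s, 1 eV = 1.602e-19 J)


E = hc/lambda = 6.626e-34 * 3e8 / 3.124e-06 = 6.363e-20 J = 0.3972 eV

0.3972 eV


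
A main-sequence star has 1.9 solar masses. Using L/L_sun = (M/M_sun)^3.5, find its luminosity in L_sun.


L/L_sun = (M/M_sun)^3.5 = 1.9^3.5 = 9.4545

9.4545 L_sun


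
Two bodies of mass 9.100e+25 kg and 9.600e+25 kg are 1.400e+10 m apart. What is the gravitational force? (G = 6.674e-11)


F = G*m1*m2/r^2 = 6.674e-11 * 9.100e+25 * 9.600e+25 / (1.400e+10)^2 = 6.674e-11 * 8.736e+51 / 1.960e+20 = 2.975e+21

2.975e+21 N


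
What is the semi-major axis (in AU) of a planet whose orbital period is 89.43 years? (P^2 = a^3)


a = P^(2/3) = 89.43^(2/3) = 19.9981

19.9981 AU


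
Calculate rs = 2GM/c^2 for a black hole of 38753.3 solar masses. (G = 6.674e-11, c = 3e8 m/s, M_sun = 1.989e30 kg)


M = 38753.3 * 1.989e30 kg = 7.70803137e+34 kg. rs = 2GM/c^2 = 2 * 6.674e-11 * 7.70803137e+34 / (3e8)^2 = 1.143e+08

1.143e+08 m


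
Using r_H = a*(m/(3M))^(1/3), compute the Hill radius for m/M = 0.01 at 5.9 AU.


r_H = a * (m/3M)^(1/3) = 5.9 * (0.01/3)^(1/3) = 0.8813

0.8813 AU


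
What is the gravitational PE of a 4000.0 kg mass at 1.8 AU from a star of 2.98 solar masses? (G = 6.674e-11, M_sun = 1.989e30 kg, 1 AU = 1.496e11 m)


M = 2.98 * 1.989e30 kg = 5.92722e+30 kg; r = 1.8 AU * 1.496e11 m/AU = 2.6928e+11 m. U = -GM*m/r = -(6.674e-11 * 5.92722e+30 * 4000.0) / 2.6928e+11 = -5.876e+12

-5.876e+12 J


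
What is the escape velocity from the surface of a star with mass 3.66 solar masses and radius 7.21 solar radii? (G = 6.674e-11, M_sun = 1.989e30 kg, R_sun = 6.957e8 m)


M = 3.66 * 1.989e30 kg = 7.27974e+30 kg; R = 7.21 * 6.957e8 m = 5.015997e+09 m. v_esc = sqrt(2GM/R) = sqrt(2 * 6.674e-11 * 7.27974e+30 / 5.015997e+09) = 440136.5138

440136.5138 m/s


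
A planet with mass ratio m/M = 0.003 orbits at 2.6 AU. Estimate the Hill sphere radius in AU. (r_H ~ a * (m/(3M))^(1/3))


r_H = a * (m/3M)^(1/3) = 2.6 * (0.003/3)^(1/3) = 0.26

0.26 AU


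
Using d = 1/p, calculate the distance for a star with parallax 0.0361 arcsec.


d = 1/p = 1/0.0361 = 27.7008

27.7008 pc


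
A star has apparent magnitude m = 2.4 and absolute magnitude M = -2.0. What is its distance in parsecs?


d = 10^((m - M + 5)/5) = 10^((2.4 - -2.0 + 5)/5) = 75.8578

75.8578 pc


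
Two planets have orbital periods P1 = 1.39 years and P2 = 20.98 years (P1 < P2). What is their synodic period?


1/P_syn = |1/P1 - 1/P2| = |1/1.39 - 1/20.98| => P_syn = 1.4886

1.4886 years


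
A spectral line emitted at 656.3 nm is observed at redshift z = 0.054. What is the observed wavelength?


lam_obs = lam_emit * (1 + z) = 656.3 * (1 + 0.054) = 691.7402

691.7402 nm


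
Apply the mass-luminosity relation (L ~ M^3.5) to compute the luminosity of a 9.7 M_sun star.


L/L_sun = (M/M_sun)^3.5 = 9.7^3.5 = 2842.5039

2842.5039 L_sun


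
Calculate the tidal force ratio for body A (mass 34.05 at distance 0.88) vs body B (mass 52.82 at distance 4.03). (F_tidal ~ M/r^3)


Ratio = (M1/r1^3) / (M2/r2^3) = (34.05/0.88^3) / (52.82/4.03^3) = 61.9136

61.9136


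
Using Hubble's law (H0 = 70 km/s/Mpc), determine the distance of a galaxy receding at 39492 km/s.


d = v / H0 = 39492 / 70 = 564.1714

564.1714 Mpc


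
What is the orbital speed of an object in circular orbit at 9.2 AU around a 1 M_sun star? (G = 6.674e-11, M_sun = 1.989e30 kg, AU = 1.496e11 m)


v = sqrt(GM/r) = sqrt(6.674e-11 * 1.989e+30 / 1.376e+12) = 9820.8885

9820.8885 m/s


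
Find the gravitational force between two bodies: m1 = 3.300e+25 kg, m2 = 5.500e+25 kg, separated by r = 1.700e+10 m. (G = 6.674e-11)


F = G*m1*m2/r^2 = 6.674e-11 * 3.300e+25 * 5.500e+25 / (1.700e+10)^2 = 6.674e-11 * 1.815e+51 / 2.890e+20 = 4.191e+20

4.191e+20 N


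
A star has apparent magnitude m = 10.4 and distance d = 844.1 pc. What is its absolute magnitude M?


M = m - 5*log10(d) + 5 = 10.4 - 5*log10(844.1) + 5 = 0.768

0.768


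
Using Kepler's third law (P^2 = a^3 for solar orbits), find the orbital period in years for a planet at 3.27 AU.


P = a^(3/2) = 3.27^1.5 = 5.9132

5.9132 years


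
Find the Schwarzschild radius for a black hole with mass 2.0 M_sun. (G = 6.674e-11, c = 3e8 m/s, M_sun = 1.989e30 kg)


M = 2.0 * 1.989e30 kg = 3.978e+30 kg. rs = 2GM/c^2 = 2 * 6.674e-11 * 3.978e+30 / (3e8)^2 = 5899.816

5899.816 m


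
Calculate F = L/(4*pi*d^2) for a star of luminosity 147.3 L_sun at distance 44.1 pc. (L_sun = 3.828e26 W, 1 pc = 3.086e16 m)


F = L / (4*pi*d^2) = 5.639e+28 / (4*pi*(1.361e+18)^2) = 2.423e-09

2.423e-09 W/m^2


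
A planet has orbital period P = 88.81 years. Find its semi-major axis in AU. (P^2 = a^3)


a = P^(2/3) = 88.81^(2/3) = 19.9056

19.9056 AU


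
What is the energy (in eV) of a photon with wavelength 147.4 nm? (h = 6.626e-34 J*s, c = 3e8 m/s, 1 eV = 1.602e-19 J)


E = hc/lambda = 6.626e-34 * 3e8 / 1.474e-07 = 1.349e-18 J = 8.4181 eV

8.4181 eV


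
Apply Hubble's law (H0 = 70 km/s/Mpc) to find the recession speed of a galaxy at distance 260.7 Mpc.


v = H0 * d = 70 * 260.7 = 18249.0

18249.0 km/s


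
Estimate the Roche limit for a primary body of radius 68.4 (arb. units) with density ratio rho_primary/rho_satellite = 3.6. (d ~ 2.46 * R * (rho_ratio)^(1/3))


d_Roche = 2.46 * 68.4 * 3.6^(1/3) = 257.8846

257.8846


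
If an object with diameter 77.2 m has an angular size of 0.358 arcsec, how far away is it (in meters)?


D = size / theta_rad, theta_rad = 0.358 * pi/(180*3600) = 1.736e-06, D = 4.448e+07

4.448e+07 m


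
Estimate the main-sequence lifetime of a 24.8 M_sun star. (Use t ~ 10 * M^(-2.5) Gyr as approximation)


t = 10 * M^(-2.5) = 10 * 24.8^(-2.5) = 0.0033

0.0033 Gyr


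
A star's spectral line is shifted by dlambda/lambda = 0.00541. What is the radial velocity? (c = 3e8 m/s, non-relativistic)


v = (dlambda/lambda) * c = 0.00541 * 3e8 = 1.623e+06

1.623e+06 m/s


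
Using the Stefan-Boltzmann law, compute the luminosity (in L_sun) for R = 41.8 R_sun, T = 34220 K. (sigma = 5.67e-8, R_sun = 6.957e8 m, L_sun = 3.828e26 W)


R = 41.8 * 6.957e8 m = 2.908026e+10 m. L = 4*pi*R^2*sigma*T^4 = 4*pi*(2.908026e+10)^2 * 5.67e-8 * 34220^4 = 8.26246274e+32 W. L/L_sun = 8.26246274e+32 / 3.828e26 = 2.158e+06

2.158e+06 L_sun


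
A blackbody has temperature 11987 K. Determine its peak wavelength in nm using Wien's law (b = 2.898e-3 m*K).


lam_max = b / T = 2.898e-3 / 11987 = 2.418e-07 m = 241.7619 nm

241.7619 nm


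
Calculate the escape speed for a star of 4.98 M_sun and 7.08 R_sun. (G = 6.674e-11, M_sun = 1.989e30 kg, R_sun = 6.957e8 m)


M = 4.98 * 1.989e30 kg = 9.90522e+30 kg; R = 7.08 * 6.957e8 m = 4.925556e+09 m. v_esc = sqrt(2GM/R) = sqrt(2 * 6.674e-11 * 9.90522e+30 / 4.925556e+09) = 518098.7344

518098.7344 m/s


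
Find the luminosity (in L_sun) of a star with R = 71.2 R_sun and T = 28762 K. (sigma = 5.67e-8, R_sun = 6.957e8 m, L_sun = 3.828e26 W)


R = 71.2 * 6.957e8 m = 4.953384e+10 m. L = 4*pi*R^2*sigma*T^4 = 4*pi*(4.953384e+10)^2 * 5.67e-8 * 28762^4 = 1.196391296e+33 W. L/L_sun = 1.196391296e+33 / 3.828e26 = 3.125e+06

3.125e+06 L_sun


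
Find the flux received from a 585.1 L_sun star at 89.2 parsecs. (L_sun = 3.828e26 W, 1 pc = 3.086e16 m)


F = L / (4*pi*d^2) = 2.240e+29 / (4*pi*(2.753e+18)^2) = 2.352e-09

2.352e-09 W/m^2


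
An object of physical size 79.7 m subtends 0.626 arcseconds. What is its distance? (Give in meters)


D = size / theta_rad, theta_rad = 0.626 * pi/(180*3600) = 3.035e-06, D = 2.626e+07

2.626e+07 m


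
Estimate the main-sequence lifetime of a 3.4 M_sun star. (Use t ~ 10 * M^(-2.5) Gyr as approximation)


t = 10 * M^(-2.5) = 10 * 3.4^(-2.5) = 0.4691

0.4691 Gyr


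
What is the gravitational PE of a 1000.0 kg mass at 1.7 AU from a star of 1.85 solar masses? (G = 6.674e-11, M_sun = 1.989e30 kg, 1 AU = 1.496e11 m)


M = 1.85 * 1.989e30 kg = 3.67965e+30 kg; r = 1.7 AU * 1.496e11 m/AU = 2.5432e+11 m. U = -GM*m/r = -(6.674e-11 * 3.67965e+30 * 1000.0) / 2.5432e+11 = -9.656e+11

-9.656e+11 J


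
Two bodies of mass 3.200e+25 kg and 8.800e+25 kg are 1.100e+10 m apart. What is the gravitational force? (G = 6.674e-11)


F = G*m1*m2/r^2 = 6.674e-11 * 3.200e+25 * 8.800e+25 / (1.100e+10)^2 = 6.674e-11 * 2.816e+51 / 1.210e+20 = 1.553e+21

1.553e+21 N


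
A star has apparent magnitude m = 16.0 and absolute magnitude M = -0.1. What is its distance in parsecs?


d = 10^((m - M + 5)/5) = 10^((16.0 - -0.1 + 5)/5) = 16595.8691

16595.8691 pc


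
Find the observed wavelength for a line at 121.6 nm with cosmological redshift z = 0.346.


lam_obs = lam_emit * (1 + z) = 121.6 * (1 + 0.346) = 163.6736

163.6736 nm


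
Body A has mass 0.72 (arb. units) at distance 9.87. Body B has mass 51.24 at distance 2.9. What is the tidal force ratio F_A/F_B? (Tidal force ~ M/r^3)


Ratio = (M1/r1^3) / (M2/r2^3) = (0.72/9.87^3) / (51.24/2.9^3) = 3.564e-04

3.564e-04


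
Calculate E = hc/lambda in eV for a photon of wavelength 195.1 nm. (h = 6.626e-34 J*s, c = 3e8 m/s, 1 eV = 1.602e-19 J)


E = hc/lambda = 6.626e-34 * 3e8 / 1.951e-07 = 1.019e-18 J = 6.3599 eV

6.3599 eV


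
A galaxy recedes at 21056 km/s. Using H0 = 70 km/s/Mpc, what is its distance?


d = v / H0 = 21056 / 70 = 300.8

300.8 Mpc


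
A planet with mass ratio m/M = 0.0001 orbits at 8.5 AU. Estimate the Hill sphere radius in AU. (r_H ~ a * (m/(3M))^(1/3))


r_H = a * (m/3M)^(1/3) = 8.5 * (0.0001/3)^(1/3) = 0.2736

0.2736 AU


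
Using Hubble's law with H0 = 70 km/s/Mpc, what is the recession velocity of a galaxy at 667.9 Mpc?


v = H0 * d = 70 * 667.9 = 46753.0

46753.0 km/s


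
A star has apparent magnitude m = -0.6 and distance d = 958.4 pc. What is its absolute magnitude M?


M = m - 5*log10(d) + 5 = -0.6 - 5*log10(958.4) + 5 = -10.5077

-10.5077


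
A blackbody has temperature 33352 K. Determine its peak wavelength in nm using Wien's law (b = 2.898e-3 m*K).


lam_max = b / T = 2.898e-3 / 33352 = 8.689e-08 m = 86.8913 nm

86.8913 nm


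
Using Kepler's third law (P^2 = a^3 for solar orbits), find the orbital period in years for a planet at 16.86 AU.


P = a^(3/2) = 16.86^1.5 = 69.2287

69.2287 years
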